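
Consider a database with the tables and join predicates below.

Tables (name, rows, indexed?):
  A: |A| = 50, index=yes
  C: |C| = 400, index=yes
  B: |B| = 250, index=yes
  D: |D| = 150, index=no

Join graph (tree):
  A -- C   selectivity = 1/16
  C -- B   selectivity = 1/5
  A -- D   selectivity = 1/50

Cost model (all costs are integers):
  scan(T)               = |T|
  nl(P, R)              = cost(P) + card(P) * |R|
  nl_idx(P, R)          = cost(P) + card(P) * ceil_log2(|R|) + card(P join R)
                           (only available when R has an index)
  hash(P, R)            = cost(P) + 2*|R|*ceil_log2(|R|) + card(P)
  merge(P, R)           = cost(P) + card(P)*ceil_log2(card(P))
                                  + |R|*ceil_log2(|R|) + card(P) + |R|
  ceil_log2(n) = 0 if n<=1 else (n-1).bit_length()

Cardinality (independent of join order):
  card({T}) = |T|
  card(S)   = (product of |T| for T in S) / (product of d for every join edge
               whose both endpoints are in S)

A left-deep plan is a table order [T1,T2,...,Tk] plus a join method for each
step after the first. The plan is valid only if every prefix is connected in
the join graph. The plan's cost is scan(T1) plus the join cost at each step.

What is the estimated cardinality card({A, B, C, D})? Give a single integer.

187500

Tables in S: A(50), B(250), C(400), D(150)
Edges inside S: A-C(d=16), C-B(d=5), A-D(d=50)
numerator = 50 * 250 * 400 * 150 = 750000000
denominator = 16 * 5 * 50 = 4000
card(S) = 750000000 / 4000 = 187500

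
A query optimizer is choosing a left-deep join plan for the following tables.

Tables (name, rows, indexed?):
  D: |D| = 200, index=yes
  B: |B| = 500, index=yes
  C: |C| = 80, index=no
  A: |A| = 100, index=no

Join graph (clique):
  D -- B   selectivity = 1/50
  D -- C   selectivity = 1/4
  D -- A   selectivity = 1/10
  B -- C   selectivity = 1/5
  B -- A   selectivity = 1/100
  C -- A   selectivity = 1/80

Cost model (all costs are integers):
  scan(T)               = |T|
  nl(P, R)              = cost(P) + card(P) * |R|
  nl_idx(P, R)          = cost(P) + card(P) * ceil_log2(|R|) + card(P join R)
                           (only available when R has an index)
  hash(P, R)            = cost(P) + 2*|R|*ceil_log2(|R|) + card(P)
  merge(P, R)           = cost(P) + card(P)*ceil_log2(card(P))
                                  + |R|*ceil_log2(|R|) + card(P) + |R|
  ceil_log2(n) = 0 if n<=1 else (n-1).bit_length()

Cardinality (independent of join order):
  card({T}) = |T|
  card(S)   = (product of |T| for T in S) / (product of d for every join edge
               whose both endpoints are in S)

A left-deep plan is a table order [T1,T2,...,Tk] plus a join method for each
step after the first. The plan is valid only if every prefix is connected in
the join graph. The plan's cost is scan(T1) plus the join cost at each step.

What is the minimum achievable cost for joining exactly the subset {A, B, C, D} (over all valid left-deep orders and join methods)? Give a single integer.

Selinger DP over subsets of {A,B,C,D}:
  {D}: scan cost=200, card=200
  {B}: scan cost=500, card=500
  {C}: scan cost=80, card=80
  {A}: scan cost=100, card=100
  {BD}: card=2000; try (B,nl_idx)→4000, (D,hash)→4200, (D,nl_idx)→6500, (B,merge)→7000, (D,merge)→7300, (B,hash)→9400 …(+2); best=4000 via (B,nl_idx)
  {CD}: card=4000; try (C,hash)→1520, (D,merge)→2520, (C,merge)→2640, (D,hash)→3360, (D,nl_idx)→4720, (D,nl)→16080 …(+1); best=1520 via (C,hash)
  {AD}: card=2000; try (A,hash)→1800, (D,merge)→2700, (A,merge)→2800, (D,nl_idx)→2900, (D,hash)→3400, (D,nl)→20100 …(+1); best=1800 via (A,hash)
  {BC}: card=8000; try (C,hash)→2120, (B,merge)→5720, (C,merge)→6140, (B,nl_idx)→8800, (B,hash)→9160, (B,nl)→40080 …(+1); best=2120 via (C,hash)
  {AB}: card=500; try (B,nl_idx)→1500, (A,hash)→2400, (B,merge)→5900, (A,merge)→6300, (B,hash)→9200, (B,nl)→50100 …(+1); best=1500 via (B,nl_idx)
  {AC}: card=100; try (C,hash)→1320, (A,merge)→1520, (C,merge)→1540, (A,hash)→1560, (A,nl)→8080, (C,nl)→8100; best=1320 via (C,hash)
  {BCD}: card=8000; try (C,hash)→7120, (D,hash)→13320, (B,hash)→14520, (C,merge)→28640, (B,nl_idx)→45520, (B,merge)→58520 …(+5); best=7120 via (C,hash)
  {ABD}: card=200; try (D,hash)→5200, (D,nl_idx)→5700, (A,hash)→7400, (D,merge)→8300, (B,hash)→12800, (B,nl_idx)→20000 …(+5); best=5200 via (D,hash)
  {ACD}: card=500; try (D,nl_idx)→2620, (D,merge)→3920, (D,hash)→4620, (C,hash)→4920, (A,hash)→6920, (D,nl)→21320 …(+4); best=2620 via (D,nl_idx)
  {ABC}: card=100; try (B,nl_idx)→2320, (C,hash)→3120, (B,merge)→7120, (C,merge)→7140, (B,hash)→10420, (A,hash)→11520 …(+4); best=2320 via (B,nl_idx)
  {ABCD}: card=10; try (D,nl_idx)→3130, (D,merge)→4920, (D,hash)→5620, (C,hash)→6520, (B,nl_idx)→7130, (C,merge)→7640 …(+8); best=3130 via (D,nl_idx)

3130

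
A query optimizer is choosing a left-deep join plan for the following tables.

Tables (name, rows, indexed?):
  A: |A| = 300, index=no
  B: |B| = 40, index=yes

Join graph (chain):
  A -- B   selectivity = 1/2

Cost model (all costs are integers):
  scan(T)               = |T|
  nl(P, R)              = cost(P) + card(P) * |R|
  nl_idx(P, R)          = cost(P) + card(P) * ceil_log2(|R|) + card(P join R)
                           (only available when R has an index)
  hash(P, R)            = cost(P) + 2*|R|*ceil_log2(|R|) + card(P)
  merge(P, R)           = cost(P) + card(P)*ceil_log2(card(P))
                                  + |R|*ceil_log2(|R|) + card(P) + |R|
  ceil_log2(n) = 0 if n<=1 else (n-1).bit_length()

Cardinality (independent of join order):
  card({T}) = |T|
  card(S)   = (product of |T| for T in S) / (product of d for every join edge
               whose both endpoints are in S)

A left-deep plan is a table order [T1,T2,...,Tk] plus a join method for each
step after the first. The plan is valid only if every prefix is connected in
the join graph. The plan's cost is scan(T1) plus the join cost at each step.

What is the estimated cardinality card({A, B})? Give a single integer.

6000

Tables in S: A(300), B(40)
Edges inside S: A-B(d=2)
numerator = 300 * 40 = 12000
denominator = 2 = 2
card(S) = 12000 / 2 = 6000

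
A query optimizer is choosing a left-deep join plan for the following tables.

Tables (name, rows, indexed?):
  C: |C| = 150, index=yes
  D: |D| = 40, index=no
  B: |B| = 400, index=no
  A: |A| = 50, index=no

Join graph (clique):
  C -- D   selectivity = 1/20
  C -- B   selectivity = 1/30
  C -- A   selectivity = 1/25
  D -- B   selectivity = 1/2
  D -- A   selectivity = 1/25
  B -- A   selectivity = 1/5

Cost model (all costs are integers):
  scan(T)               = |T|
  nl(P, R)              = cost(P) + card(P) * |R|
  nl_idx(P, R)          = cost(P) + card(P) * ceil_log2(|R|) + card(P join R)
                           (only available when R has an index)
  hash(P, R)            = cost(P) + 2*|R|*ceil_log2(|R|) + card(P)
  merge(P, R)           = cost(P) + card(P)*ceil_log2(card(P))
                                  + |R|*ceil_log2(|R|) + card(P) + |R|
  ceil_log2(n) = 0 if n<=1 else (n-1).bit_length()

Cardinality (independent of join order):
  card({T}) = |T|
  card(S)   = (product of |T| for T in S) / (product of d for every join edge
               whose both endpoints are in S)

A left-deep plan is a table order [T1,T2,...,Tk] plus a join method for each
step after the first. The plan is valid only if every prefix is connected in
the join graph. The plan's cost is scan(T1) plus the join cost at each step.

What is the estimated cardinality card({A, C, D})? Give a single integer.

24

Tables in S: A(50), C(150), D(40)
Edges inside S: C-D(d=20), C-A(d=25), D-A(d=25)
numerator = 50 * 150 * 40 = 300000
denominator = 20 * 25 * 25 = 12500
card(S) = 300000 / 12500 = 24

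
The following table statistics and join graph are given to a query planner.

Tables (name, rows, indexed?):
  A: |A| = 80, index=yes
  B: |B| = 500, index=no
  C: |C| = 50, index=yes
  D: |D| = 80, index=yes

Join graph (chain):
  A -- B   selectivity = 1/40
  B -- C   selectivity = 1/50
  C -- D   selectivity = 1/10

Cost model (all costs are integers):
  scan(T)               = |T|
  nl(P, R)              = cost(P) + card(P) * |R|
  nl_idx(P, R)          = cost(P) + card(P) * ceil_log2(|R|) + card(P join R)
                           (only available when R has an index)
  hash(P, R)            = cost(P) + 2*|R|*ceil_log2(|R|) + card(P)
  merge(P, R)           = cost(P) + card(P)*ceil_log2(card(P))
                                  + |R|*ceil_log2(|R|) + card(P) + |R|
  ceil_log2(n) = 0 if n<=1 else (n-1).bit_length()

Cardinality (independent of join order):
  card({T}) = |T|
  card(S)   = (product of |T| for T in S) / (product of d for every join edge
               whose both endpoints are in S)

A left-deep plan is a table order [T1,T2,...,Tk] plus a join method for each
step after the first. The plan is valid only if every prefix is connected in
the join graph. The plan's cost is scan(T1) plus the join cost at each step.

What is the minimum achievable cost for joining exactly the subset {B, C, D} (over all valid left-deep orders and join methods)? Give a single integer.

Selinger DP over subsets of {B,C,D}:
  {B}: scan cost=500, card=500
  {C}: scan cost=50, card=50
  {D}: scan cost=80, card=80
  {BC}: card=500; try (C,hash)→1600, (C,nl_idx)→4000, (B,merge)→5400, (C,merge)→5850, (B,hash)→9100, (B,nl)→25050 …(+1); best=1600 via (C,hash)
  {CD}: card=400; try (C,hash)→760, (D,nl_idx)→800, (C,nl_idx)→960, (D,merge)→1040, (C,merge)→1070, (D,hash)→1220 …(+2); best=760 via (C,hash)
  {BCD}: card=4000; try (D,hash)→3220, (D,merge)→7240, (D,nl_idx)→9100, (B,merge)→9760, (B,hash)→10160, (D,nl)→41600 …(+1); best=3220 via (D,hash)

3220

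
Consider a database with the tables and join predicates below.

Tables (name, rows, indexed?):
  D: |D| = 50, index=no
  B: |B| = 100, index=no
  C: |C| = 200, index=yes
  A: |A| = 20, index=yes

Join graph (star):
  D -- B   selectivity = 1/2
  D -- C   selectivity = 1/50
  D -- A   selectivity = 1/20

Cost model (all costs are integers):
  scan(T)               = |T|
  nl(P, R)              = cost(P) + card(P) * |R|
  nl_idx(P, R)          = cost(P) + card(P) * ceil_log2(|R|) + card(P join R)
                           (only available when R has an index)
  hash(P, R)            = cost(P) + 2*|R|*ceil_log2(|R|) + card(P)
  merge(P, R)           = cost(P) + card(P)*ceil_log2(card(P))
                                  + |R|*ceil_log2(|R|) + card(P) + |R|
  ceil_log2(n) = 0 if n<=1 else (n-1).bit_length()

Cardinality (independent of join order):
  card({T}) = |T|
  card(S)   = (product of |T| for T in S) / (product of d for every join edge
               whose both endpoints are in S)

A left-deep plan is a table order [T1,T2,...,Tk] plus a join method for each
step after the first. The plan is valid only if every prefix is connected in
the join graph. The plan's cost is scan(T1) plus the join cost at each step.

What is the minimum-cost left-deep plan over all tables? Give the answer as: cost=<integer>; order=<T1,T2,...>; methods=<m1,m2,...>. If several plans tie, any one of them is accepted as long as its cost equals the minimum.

Selinger DP (subsets sized 1..n):
  {D}: scan cost=50, card=50
  {B}: scan cost=100, card=100
  {C}: scan cost=200, card=200
  {A}: scan cost=20, card=20
  {BD}: card=2500; try (D,hash)→800, (B,merge)→1200, (D,merge)→1250, (B,hash)→1500, (B,nl)→5050, (D,nl)→5100; best=800 via (D,hash)
  {CD}: card=200; try (C,nl_idx)→650, (D,hash)→1000, (C,merge)→2200, (D,merge)→2350, (C,hash)→3300, (C,nl)→10050 …(+1); best=650 via (C,nl_idx)
  {AD}: card=50; try (A,hash)→300, (A,nl_idx)→350, (D,merge)→490, (A,merge)→520, (D,hash)→640, (D,nl)→1020 …(+1); best=300 via (A,hash)
  {BCD}: card=10000; try (B,hash)→2250, (B,merge)→3250, (C,hash)→6500, (B,nl)→20650, (C,nl_idx)→30800, (C,merge)→35100 …(+1); best=2250 via (B,hash)
  {ABD}: card=2500; try (B,merge)→1450, (B,hash)→1750, (A,hash)→3500, (B,nl)→5300, (A,nl_idx)→15800, (A,merge)→33420 …(+1); best=1450 via (B,merge)
  {ACD}: card=200; try (C,nl_idx)→900, (A,hash)→1050, (A,nl_idx)→1850, (C,merge)→2450, (A,merge)→2570, (C,hash)→3550 …(+2); best=900 via (C,nl_idx)
  {ABCD}: card=10000; try (B,hash)→2500, (B,merge)→3500, (C,hash)→7150, (A,hash)→12450, (B,nl)→20900, (C,nl_idx)→31450 …(+5); best=2500 via (B,hash)

cost=2500; order=D,A,C,B; methods=hash,nl_idx,hash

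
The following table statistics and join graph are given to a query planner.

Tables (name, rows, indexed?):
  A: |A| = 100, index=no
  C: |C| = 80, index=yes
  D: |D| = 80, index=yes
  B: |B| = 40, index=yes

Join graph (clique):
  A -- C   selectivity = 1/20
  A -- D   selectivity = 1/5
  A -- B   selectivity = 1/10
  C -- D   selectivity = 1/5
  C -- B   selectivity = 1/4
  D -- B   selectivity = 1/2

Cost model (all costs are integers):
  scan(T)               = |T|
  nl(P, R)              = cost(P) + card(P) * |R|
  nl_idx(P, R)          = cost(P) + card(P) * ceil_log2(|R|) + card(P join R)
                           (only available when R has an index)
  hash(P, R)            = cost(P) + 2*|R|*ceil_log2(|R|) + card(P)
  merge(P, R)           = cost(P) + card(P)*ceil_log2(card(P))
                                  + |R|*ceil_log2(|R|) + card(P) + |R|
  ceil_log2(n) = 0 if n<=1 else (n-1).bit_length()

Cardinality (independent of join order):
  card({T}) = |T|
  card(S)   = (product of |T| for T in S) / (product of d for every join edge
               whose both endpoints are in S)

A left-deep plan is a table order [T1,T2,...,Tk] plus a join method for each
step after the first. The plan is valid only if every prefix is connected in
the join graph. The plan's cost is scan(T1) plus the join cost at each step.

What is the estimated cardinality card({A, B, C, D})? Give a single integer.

640

Tables in S: A(100), B(40), C(80), D(80)
Edges inside S: A-C(d=20), A-D(d=5), A-B(d=10), C-D(d=5), C-B(d=4), D-B(d=2)
numerator = 100 * 40 * 80 * 80 = 25600000
denominator = 20 * 5 * 10 * 5 * 4 * 2 = 40000
card(S) = 25600000 / 40000 = 640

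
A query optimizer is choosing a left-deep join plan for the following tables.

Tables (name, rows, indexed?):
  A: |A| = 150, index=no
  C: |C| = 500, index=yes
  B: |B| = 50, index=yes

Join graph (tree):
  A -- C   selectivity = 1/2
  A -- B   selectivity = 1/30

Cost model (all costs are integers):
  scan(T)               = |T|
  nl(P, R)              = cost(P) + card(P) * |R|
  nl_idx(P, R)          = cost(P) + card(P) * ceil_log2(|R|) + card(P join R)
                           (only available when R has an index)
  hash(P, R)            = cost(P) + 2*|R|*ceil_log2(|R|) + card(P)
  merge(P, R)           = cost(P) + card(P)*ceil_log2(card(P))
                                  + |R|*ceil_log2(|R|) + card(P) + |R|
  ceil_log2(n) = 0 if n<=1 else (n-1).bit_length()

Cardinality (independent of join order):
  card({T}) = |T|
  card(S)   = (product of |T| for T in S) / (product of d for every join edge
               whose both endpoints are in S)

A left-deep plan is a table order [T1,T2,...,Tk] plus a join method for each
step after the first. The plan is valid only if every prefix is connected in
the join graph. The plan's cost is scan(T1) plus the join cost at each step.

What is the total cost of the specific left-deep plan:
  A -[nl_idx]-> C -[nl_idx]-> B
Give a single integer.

step 1: scan A: cost=150, card=150
step 2: join C via nl_idx
    card(P join C) = 150*500/(2) = 37500
    cost = 150 + 150*9 + 37500 = 39000
step 3: join B via nl_idx
    card(P join B) = 37500*50/(30) = 62500
    cost = 39000 + 37500*6 + 62500 = 326500

326500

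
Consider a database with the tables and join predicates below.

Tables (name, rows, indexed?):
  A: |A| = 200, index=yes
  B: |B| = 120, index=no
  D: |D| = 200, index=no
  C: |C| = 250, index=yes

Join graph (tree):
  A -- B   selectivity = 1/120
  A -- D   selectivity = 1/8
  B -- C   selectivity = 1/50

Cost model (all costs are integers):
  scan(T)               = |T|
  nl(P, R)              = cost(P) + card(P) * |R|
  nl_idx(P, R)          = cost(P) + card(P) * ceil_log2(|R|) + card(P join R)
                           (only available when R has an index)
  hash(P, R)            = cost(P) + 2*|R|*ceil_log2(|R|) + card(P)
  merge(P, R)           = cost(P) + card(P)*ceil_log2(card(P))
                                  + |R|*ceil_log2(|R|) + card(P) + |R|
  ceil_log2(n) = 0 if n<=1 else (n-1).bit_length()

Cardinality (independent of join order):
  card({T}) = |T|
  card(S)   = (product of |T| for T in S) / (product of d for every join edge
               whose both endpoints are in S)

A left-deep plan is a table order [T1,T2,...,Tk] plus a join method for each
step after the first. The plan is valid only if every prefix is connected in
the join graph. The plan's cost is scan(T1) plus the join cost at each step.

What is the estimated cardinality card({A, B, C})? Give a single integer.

Tables in S: A(200), B(120), C(250)
Edges inside S: A-B(d=120), B-C(d=50)
numerator = 200 * 120 * 250 = 6000000
denominator = 120 * 50 = 6000
card(S) = 6000000 / 6000 = 1000

1000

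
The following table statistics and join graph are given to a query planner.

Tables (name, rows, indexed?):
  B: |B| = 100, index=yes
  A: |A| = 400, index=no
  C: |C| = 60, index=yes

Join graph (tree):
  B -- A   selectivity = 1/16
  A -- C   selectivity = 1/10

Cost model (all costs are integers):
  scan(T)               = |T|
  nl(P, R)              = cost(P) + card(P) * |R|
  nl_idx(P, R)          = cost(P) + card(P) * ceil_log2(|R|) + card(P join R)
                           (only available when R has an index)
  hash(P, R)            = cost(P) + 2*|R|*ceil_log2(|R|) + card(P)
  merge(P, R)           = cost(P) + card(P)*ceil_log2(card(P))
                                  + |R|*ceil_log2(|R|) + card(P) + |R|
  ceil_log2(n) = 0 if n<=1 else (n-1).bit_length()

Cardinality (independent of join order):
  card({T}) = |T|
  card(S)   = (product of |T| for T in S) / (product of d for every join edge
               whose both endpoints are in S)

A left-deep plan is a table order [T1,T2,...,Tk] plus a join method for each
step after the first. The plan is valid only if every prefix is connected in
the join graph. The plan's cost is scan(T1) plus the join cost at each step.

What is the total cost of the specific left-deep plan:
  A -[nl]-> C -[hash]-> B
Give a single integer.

step 1: scan A: cost=400, card=400
step 2: join C via nl
    card(P join C) = 400*60/(10) = 2400
    cost = 400 + 400*60 = 24400
step 3: join B via hash
    card(P join B) = 2400*100/(16) = 15000
    cost = 24400 + 2*100*7 + 2400 = 28200

28200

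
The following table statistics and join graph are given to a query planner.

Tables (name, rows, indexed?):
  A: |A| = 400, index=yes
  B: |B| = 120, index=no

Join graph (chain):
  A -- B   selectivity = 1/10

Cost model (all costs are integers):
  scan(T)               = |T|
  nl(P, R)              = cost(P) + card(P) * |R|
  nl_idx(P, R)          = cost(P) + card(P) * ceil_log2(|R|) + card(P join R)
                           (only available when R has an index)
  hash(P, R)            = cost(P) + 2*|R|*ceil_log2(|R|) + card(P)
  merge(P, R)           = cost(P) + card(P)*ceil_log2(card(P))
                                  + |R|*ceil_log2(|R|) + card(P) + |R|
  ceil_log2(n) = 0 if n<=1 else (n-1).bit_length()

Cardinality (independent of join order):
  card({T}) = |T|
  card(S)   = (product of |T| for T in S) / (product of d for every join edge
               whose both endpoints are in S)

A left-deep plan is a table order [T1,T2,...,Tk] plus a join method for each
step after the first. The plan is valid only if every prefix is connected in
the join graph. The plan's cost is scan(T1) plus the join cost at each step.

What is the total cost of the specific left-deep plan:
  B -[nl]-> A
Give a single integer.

step 1: scan B: cost=120, card=120
step 2: join A via nl
    card(P join A) = 120*400/(10) = 4800
    cost = 120 + 120*400 = 48120

48120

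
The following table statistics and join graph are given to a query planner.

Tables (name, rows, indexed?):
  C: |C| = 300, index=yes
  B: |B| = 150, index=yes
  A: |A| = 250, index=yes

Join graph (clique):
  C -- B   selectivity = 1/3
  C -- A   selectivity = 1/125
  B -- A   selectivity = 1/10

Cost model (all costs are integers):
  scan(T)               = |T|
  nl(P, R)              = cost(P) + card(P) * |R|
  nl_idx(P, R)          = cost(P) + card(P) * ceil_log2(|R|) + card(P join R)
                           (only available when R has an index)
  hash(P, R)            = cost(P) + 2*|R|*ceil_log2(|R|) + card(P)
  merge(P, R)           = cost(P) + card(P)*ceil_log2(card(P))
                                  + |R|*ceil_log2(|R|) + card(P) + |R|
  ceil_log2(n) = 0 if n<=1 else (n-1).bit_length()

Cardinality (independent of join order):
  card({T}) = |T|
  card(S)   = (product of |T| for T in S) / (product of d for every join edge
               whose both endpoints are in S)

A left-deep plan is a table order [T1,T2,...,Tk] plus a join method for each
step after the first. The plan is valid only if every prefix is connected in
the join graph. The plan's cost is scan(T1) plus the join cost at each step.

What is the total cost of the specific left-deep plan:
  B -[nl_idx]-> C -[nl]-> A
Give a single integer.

step 1: scan B: cost=150, card=150
step 2: join C via nl_idx
    card(P join C) = 150*300/(3) = 15000
    cost = 150 + 150*9 + 15000 = 16500
step 3: join A via nl
    card(P join A) = 15000*250/(125*10) = 3000
    cost = 16500 + 15000*250 = 3766500

3766500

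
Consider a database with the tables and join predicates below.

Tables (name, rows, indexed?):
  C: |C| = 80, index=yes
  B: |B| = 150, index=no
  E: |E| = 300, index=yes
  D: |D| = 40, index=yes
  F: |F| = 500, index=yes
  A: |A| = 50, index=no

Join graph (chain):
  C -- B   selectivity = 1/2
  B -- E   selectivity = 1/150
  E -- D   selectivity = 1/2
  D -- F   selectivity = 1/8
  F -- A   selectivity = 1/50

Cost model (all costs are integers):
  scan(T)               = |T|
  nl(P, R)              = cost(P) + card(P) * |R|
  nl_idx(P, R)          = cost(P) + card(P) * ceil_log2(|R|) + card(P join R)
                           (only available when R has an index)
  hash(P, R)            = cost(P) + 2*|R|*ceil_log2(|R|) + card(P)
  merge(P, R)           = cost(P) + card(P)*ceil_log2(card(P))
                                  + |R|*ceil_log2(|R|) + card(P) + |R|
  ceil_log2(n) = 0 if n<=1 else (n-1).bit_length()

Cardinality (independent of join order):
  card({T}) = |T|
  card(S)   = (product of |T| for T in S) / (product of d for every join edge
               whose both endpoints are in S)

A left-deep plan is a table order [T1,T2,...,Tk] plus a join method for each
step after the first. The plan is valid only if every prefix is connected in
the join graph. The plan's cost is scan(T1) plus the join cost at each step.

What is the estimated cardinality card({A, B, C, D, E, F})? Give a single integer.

15000000

Tables in S: A(50), B(150), C(80), D(40), E(300), F(500)
Edges inside S: C-B(d=2), B-E(d=150), E-D(d=2), D-F(d=8), F-A(d=50)
numerator = 50 * 150 * 80 * 40 * 300 * 500 = 3600000000000
denominator = 2 * 150 * 2 * 8 * 50 = 240000
card(S) = 3600000000000 / 240000 = 15000000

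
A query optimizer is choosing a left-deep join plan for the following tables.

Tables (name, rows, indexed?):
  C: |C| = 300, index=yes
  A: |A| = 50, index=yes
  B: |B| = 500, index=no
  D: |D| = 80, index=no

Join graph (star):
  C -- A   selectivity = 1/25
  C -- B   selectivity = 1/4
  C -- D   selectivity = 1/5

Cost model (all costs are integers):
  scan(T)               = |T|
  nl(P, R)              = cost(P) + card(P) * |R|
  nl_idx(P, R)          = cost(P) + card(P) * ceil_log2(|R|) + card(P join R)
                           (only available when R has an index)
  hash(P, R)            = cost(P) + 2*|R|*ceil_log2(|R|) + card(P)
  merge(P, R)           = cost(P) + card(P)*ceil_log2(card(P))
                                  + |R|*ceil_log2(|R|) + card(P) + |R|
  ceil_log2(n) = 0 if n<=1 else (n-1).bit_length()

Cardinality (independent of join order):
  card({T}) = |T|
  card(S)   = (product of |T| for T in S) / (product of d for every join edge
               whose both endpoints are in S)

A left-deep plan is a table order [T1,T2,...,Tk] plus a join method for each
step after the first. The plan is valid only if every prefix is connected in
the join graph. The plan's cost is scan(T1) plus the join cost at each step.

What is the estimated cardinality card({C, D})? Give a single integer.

Tables in S: C(300), D(80)
Edges inside S: C-D(d=5)
numerator = 300 * 80 = 24000
denominator = 5 = 5
card(S) = 24000 / 5 = 4800

4800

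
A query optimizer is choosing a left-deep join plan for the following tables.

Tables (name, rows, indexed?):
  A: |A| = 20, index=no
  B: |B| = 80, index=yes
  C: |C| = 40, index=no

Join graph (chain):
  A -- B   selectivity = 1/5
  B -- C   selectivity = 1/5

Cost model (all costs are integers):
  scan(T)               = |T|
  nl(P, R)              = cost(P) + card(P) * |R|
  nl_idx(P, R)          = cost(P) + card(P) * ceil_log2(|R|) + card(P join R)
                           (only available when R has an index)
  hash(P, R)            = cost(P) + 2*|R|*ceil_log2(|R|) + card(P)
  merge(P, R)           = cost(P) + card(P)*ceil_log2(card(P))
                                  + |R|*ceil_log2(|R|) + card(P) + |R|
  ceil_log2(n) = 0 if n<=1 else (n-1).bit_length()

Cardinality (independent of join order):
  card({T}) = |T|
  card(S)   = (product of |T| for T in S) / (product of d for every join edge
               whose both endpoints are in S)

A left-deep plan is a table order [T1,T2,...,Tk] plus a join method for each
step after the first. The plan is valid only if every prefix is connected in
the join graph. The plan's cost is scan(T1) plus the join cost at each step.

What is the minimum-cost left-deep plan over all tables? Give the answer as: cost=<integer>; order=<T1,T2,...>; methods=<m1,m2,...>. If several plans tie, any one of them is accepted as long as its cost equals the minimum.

cost=1160; order=B,A,C; methods=hash,hash

Selinger DP (subsets sized 1..n):
  {A}: scan cost=20, card=20
  {B}: scan cost=80, card=80
  {C}: scan cost=40, card=40
  {AB}: card=320; try (A,hash)→360, (B,nl_idx)→480, (B,merge)→780, (A,merge)→840, (B,hash)→1160, (B,nl)→1620 …(+1); best=360 via (A,hash)
  {BC}: card=640; try (C,hash)→640, (B,merge)→960, (B,nl_idx)→960, (C,merge)→1000, (B,hash)→1200, (B,nl)→3240 …(+1); best=640 via (C,hash)
  {ABC}: card=2560; try (C,hash)→1160, (A,hash)→1480, (C,merge)→3840, (A,merge)→7800, (C,nl)→13160, (A,nl)→13440; best=1160 via (C,hash)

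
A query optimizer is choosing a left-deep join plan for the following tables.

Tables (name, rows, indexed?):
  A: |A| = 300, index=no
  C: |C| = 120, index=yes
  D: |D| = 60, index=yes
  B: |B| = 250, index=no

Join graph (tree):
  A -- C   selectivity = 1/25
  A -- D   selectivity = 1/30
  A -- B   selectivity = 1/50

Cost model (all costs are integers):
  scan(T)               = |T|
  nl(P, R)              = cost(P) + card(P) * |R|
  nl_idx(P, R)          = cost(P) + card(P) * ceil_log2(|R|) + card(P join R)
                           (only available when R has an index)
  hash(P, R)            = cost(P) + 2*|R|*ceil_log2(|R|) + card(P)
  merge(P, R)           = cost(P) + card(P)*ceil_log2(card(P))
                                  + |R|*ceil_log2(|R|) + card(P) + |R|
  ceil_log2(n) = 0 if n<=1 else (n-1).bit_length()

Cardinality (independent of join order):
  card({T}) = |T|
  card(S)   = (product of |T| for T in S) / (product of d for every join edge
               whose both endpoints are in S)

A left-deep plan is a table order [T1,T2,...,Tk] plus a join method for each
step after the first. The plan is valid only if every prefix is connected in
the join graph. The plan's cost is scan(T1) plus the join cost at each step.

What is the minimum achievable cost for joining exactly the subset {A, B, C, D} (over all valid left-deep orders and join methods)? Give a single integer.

Selinger DP over subsets of {A,B,C,D}:
  {A}: scan cost=300, card=300
  {C}: scan cost=120, card=120
  {D}: scan cost=60, card=60
  {B}: scan cost=250, card=250
  {AC}: card=1440; try (C,hash)→2280, (C,nl_idx)→3840, (A,merge)→4080, (C,merge)→4260, (A,hash)→5640, (A,nl)→36120 …(+1); best=2280 via (C,hash)
  {AD}: card=600; try (D,hash)→1320, (D,nl_idx)→2700, (A,merge)→3480, (D,merge)→3720, (A,hash)→5520, (A,nl)→18060 …(+1); best=1320 via (D,hash)
  {AB}: card=1500; try (B,hash)→4600, (A,merge)→5500, (B,merge)→5550, (A,hash)→5900, (A,nl)→75250, (B,nl)→75300; best=4600 via (B,hash)
  {ACD}: card=2880; try (C,hash)→3600, (D,hash)→4440, (C,nl_idx)→8400, (C,merge)→8880, (D,nl_idx)→13800, (D,merge)→19980 …(+2); best=3600 via (C,hash)
  {ABC}: card=7200; try (B,hash)→7720, (C,hash)→7780, (B,merge)→21810, (C,nl_idx)→22300, (C,merge)→23560, (C,nl)→184600 …(+1); best=7720 via (B,hash)
  {ABD}: card=3000; try (B,hash)→5920, (D,hash)→6820, (B,merge)→10170, (D,nl_idx)→16600, (D,merge)→23020, (D,nl)→94600 …(+1); best=5920 via (B,hash)
  {ABCD}: card=14400; try (B,hash)→10480, (C,hash)→10600, (D,hash)→15640, (C,nl_idx)→41320, (B,merge)→43290, (C,merge)→45880 …(+5); best=10480 via (B,hash)

10480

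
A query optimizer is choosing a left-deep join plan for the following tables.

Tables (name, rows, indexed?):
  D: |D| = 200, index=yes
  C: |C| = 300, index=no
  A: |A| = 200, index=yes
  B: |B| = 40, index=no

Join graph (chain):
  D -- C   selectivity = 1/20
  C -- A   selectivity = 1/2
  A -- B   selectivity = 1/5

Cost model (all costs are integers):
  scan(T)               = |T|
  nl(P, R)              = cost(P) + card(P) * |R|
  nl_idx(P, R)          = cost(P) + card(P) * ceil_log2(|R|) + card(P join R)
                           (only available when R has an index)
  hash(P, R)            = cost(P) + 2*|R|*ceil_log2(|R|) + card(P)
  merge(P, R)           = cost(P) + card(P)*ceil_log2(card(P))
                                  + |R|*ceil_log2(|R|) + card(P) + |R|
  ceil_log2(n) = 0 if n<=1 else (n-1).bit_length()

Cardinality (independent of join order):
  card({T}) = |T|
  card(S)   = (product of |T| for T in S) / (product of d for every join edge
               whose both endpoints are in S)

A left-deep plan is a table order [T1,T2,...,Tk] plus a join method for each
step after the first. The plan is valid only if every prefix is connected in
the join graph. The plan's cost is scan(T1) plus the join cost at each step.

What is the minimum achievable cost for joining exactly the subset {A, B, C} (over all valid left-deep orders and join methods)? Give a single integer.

7880

Selinger DP over subsets of {A,B,C}:
  {C}: scan cost=300, card=300
  {A}: scan cost=200, card=200
  {B}: scan cost=40, card=40
  {AC}: card=30000; try (A,hash)→3800, (C,merge)→5000, (A,merge)→5100, (C,hash)→5800, (A,nl_idx)→32700, (C,nl)→60200 …(+1); best=3800 via (A,hash)
  {AB}: card=1600; try (B,hash)→880, (A,nl_idx)→1960, (A,merge)→2120, (B,merge)→2280, (A,hash)→3280, (A,nl)→8040 …(+1); best=880 via (B,hash)
  {ABC}: card=240000; try (C,hash)→7880, (C,merge)→23080, (B,hash)→34280, (C,nl)→480880, (B,merge)→484080, (B,nl)→1203800; best=7880 via (C,hash)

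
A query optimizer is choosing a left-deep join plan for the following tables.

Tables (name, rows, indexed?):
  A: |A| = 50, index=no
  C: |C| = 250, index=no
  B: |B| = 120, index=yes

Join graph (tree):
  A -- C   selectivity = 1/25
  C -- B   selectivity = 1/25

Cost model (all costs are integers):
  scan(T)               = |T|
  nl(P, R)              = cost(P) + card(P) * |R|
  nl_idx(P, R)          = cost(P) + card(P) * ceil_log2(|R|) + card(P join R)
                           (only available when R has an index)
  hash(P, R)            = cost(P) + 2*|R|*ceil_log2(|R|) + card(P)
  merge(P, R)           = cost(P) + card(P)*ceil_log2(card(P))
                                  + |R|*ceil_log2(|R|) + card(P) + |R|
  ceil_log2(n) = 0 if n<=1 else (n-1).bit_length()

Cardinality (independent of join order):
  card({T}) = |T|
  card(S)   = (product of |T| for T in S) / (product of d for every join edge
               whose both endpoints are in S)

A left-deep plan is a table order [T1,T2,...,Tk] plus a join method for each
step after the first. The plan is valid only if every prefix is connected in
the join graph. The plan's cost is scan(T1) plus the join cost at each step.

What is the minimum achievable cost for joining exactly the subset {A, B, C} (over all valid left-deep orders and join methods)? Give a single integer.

3280

Selinger DP over subsets of {A,B,C}:
  {A}: scan cost=50, card=50
  {C}: scan cost=250, card=250
  {B}: scan cost=120, card=120
  {AC}: card=500; try (A,hash)→1100, (C,merge)→2650, (A,merge)→2850, (C,hash)→4100, (C,nl)→12550, (A,nl)→12750; best=1100 via (A,hash)
  {BC}: card=1200; try (B,hash)→2180, (B,nl_idx)→3200, (C,merge)→3330, (B,merge)→3460, (C,hash)→4240, (C,nl)→30120 …(+1); best=2180 via (B,hash)
  {ABC}: card=2400; try (B,hash)→3280, (A,hash)→3980, (B,nl_idx)→7000, (B,merge)→7060, (A,merge)→16930, (B,nl)→61100 …(+1); best=3280 via (B,hash)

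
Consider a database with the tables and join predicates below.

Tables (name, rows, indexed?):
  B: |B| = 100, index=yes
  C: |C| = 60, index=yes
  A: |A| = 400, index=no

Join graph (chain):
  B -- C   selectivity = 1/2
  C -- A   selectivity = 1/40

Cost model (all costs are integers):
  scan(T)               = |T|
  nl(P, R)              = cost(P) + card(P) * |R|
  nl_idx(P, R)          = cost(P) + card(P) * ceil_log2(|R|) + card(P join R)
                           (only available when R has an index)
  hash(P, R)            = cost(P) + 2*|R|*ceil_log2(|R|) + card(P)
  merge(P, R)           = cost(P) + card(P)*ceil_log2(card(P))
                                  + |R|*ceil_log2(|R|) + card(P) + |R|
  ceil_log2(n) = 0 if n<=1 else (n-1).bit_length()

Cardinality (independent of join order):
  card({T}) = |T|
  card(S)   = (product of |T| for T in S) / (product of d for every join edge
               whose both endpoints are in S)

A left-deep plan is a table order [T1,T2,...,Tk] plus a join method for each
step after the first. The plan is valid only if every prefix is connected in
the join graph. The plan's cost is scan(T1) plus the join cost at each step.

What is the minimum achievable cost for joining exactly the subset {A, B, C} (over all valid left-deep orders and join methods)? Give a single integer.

Selinger DP over subsets of {A,B,C}:
  {B}: scan cost=100, card=100
  {C}: scan cost=60, card=60
  {A}: scan cost=400, card=400
  {BC}: card=3000; try (C,hash)→920, (B,merge)→1280, (C,merge)→1320, (B,hash)→1520, (B,nl_idx)→3480, (C,nl_idx)→3700 …(+2); best=920 via (C,hash)
  {AC}: card=600; try (C,hash)→1520, (C,nl_idx)→3400, (A,merge)→4480, (C,merge)→4820, (A,hash)→7320, (A,nl)→24060 …(+1); best=1520 via (C,hash)
  {ABC}: card=30000; try (B,hash)→3520, (B,merge)→8920, (A,hash)→11120, (B,nl_idx)→35720, (A,merge)→43920, (B,nl)→61520 …(+1); best=3520 via (B,hash)

3520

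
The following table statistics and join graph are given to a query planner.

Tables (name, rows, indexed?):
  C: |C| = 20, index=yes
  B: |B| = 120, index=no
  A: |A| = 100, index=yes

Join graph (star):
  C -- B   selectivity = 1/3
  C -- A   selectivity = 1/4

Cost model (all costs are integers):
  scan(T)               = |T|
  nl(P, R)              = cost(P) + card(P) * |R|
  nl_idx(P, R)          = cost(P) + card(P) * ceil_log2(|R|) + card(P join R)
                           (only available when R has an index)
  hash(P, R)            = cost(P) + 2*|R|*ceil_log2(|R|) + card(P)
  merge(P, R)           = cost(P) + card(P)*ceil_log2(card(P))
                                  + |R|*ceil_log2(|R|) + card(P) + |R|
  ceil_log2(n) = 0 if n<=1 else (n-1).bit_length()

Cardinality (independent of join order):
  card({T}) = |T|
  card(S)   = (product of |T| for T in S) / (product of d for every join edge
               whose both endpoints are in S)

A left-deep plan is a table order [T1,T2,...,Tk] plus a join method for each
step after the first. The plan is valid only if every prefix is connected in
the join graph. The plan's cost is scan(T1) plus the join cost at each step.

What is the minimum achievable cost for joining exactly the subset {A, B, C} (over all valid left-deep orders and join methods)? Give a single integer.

Selinger DP over subsets of {A,B,C}:
  {C}: scan cost=20, card=20
  {B}: scan cost=120, card=120
  {A}: scan cost=100, card=100
  {BC}: card=800; try (C,hash)→440, (B,merge)→1100, (C,merge)→1200, (C,nl_idx)→1520, (B,hash)→1720, (B,nl)→2420 …(+1); best=440 via (C,hash)
  {AC}: card=500; try (C,hash)→400, (A,nl_idx)→660, (A,merge)→940, (C,merge)→1020, (C,nl_idx)→1100, (A,hash)→1440 …(+2); best=400 via (C,hash)
  {ABC}: card=20000; try (B,hash)→2580, (A,hash)→2640, (B,merge)→6360, (A,merge)→10040, (A,nl_idx)→26040, (B,nl)→60400 …(+1); best=2580 via (B,hash)

2580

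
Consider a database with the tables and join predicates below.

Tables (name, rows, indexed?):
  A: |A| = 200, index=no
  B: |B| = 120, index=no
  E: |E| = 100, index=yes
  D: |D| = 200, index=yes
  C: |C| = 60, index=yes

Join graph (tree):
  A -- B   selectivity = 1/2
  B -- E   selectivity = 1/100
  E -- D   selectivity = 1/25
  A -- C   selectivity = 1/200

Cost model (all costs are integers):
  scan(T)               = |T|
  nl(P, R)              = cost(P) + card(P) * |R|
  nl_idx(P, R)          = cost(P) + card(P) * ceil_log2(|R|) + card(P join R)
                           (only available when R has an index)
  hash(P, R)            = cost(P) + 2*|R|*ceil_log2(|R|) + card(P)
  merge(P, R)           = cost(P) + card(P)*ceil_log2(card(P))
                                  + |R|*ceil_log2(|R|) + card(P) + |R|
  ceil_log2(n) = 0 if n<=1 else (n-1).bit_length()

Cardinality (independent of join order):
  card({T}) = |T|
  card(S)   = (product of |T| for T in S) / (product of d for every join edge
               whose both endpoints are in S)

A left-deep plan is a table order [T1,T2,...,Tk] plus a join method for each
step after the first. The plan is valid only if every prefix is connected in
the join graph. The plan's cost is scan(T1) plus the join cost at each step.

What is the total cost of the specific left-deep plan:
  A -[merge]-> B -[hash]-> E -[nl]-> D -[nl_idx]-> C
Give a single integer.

step 1: scan A: cost=200, card=200
step 2: join B via merge
    card(P join B) = 200*120/(2) = 12000
    cost = 200 + 200*8 + 120*7 + 200 + 120 = 2960
step 3: join E via hash
    card(P join E) = 12000*100/(100) = 12000
    cost = 2960 + 2*100*7 + 12000 = 16360
step 4: join D via nl
    card(P join D) = 12000*200/(25) = 96000
    cost = 16360 + 12000*200 = 2416360
step 5: join C via nl_idx
    card(P join C) = 96000*60/(200) = 28800
    cost = 2416360 + 96000*6 + 28800 = 3021160

3021160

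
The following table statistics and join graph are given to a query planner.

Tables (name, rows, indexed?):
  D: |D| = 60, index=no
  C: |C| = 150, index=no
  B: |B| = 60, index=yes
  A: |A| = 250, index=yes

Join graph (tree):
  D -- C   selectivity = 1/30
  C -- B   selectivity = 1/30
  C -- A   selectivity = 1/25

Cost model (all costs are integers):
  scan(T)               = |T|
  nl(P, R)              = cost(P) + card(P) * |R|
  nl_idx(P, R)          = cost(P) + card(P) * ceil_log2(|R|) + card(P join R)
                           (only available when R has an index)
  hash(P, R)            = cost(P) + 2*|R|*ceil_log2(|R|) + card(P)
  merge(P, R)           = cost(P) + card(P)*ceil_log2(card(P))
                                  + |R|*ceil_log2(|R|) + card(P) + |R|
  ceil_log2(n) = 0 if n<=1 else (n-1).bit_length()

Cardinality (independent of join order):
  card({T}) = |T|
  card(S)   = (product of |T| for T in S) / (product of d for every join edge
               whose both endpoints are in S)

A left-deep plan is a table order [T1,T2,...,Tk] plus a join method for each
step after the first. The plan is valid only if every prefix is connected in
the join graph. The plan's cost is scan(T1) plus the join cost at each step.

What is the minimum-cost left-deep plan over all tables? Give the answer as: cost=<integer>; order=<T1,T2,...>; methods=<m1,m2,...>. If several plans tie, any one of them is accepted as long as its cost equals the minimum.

Selinger DP (subsets sized 1..n):
  {D}: scan cost=60, card=60
  {C}: scan cost=150, card=150
  {B}: scan cost=60, card=60
  {A}: scan cost=250, card=250
  {CD}: card=300; try (D,hash)→1020, (C,merge)→1830, (D,merge)→1920, (C,hash)→2520, (C,nl)→9060, (D,nl)→9150; best=1020 via (D,hash)
  {BC}: card=300; try (B,hash)→1020, (B,nl_idx)→1350, (C,merge)→1830, (B,merge)→1920, (C,hash)→2520, (C,nl)→9060 …(+1); best=1020 via (B,hash)
  {AC}: card=1500; try (A,nl_idx)→2850, (C,hash)→2900, (A,merge)→3750, (C,merge)→3850, (A,hash)→4300, (A,nl)→37650 …(+1); best=2850 via (A,nl_idx)
  {BCD}: card=600; try (D,hash)→2040, (B,hash)→2040, (B,nl_idx)→3420, (D,merge)→4440, (B,merge)→4440, (D,nl)→19020 …(+1); best=2040 via (D,hash)
  {ACD}: card=3000; try (D,hash)→5070, (A,hash)→5320, (A,merge)→6270, (A,nl_idx)→6420, (D,merge)→21270, (A,nl)→76020 …(+1); best=5070 via (D,hash)
  {ABC}: card=3000; try (B,hash)→5070, (A,hash)→5320, (A,merge)→6270, (A,nl_idx)→6420, (B,nl_idx)→14850, (B,merge)→21270 …(+2); best=5070 via (B,hash)
  {ABCD}: card=6000; try (A,hash)→6640, (D,hash)→8790, (B,hash)→8790, (A,merge)→10890, (A,nl_idx)→12840, (B,nl_idx)→29070 …(+5); best=6640 via (A,hash)

cost=6640; order=C,B,D,A; methods=hash,hash,hash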